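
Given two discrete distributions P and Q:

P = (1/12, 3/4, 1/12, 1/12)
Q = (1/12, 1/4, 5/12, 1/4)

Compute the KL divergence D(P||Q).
D(P||Q) = Σ P(i) log₂(P(i)/Q(i))
  i=0: (1/12) × log₂((1/12)/(1/12)) = (1/12) × log₂(1) = 0.0000
  i=1: (3/4) × log₂((3/4)/(1/4)) = (3/4) × log₂(3) = 1.1887
  i=2: (1/12) × log₂((1/12)/(5/12)) = (1/12) × log₂(1/5) = -0.1935
  i=3: (1/12) × log₂((1/12)/(1/4)) = (1/12) × log₂(1/3) = -0.1321
D(P||Q) = 0.0000 + 1.1887 - 0.1935 - 0.1321
  = 0.8631 bits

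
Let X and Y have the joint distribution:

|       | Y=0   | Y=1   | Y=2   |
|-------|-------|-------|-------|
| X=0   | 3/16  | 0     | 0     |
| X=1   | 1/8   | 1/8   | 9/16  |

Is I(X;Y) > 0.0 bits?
Marginal P(X) (row sums):
  P(X=0) = 3/16 + 0 + 0 = 3/16
  P(X=1) = 1/8 + 1/8 + 9/16 = 13/16
Marginal P(Y) (column sums):
  P(Y=0) = 3/16 + 1/8 = 5/16
  P(Y=1) = 0 + 1/8 = 1/8
  P(Y=2) = 0 + 9/16 = 9/16

H(X) = -[(3/16)·log₂(3/16) + (13/16)·log₂(13/16)]
  = 0.4528 + 0.2434
  = 0.6962 bits
H(Y) = -[(5/16)·log₂(5/16) + (1/8)·log₂(1/8) + (9/16)·log₂(9/16)]
  = 0.5244 + 0.3750 + 0.4669
  = 1.3663 bits
H(X,Y) = -[(3/16)·log₂(3/16) + (1/8)·log₂(1/8) + (1/8)·log₂(1/8) + (9/16)·log₂(9/16)]
  = 0.4528 + 0.3750 + 0.3750 + 0.4669
  = 1.6697 bits

I(X;Y) = H(X) + H(Y) - H(X,Y)
  = 0.6962 + 1.3663 - 1.6697
  = 0.3928 bits

Yes. I(X;Y) = 0.3928 bits, which is > 0.0 bits.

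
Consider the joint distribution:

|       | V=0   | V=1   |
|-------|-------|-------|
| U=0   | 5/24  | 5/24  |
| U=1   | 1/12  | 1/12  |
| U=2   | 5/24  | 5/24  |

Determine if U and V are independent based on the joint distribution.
Marginal P(U) (row sums):
  P(U=0) = 5/24 + 5/24 = 5/12
  P(U=1) = 1/12 + 1/12 = 1/6
  P(U=2) = 5/24 + 5/24 = 5/12
Marginal P(V) (column sums):
  P(V=0) = 5/24 + 1/12 + 5/24 = 1/2
  P(V=1) = 5/24 + 1/12 + 5/24 = 1/2

U and V are independent iff P(U=i,V=j) = P(U=i)·P(V=j) for every cell.
  P(U=0)·P(V=0) = 5/12 × 1/2 = 5/24 = P(U=0,V=0) ✓
  P(U=0)·P(V=1) = 5/12 × 1/2 = 5/24 = P(U=0,V=1) ✓
  P(U=1)·P(V=0) = 1/6 × 1/2 = 1/12 = P(U=1,V=0) ✓
  P(U=1)·P(V=1) = 1/6 × 1/2 = 1/12 = P(U=1,V=1) ✓
  P(U=2)·P(V=0) = 5/12 × 1/2 = 5/24 = P(U=2,V=0) ✓
  P(U=2)·P(V=1) = 5/12 × 1/2 = 5/24 = P(U=2,V=1) ✓

Yes, U and V are independent: every cell factors, so I(U;V) = 0 bits.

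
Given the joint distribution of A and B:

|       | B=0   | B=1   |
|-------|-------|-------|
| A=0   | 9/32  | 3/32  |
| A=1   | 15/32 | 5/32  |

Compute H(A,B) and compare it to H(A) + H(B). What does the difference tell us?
Marginal P(A) (row sums):
  P(A=0) = 9/32 + 3/32 = 3/8
  P(A=1) = 15/32 + 5/32 = 5/8
Marginal P(B) (column sums):
  P(B=0) = 9/32 + 15/32 = 3/4
  P(B=1) = 3/32 + 5/32 = 1/4

H(A,B) = -[(9/32)·log₂(9/32) + (3/32)·log₂(3/32) + (15/32)·log₂(15/32) + (5/32)·log₂(5/32)]
  = 0.5147 + 0.3202 + 0.5124 + 0.4184
  = 1.7657 bits
H(A) = -[(3/8)·log₂(3/8) + (5/8)·log₂(5/8)]
  = 0.5306 + 0.4238
  = 0.9544 bits
H(B) = -[(3/4)·log₂(3/4) + (1/4)·log₂(1/4)]
  = 0.3113 + 0.5000
  = 0.8113 bits

H(A) + H(B) = 0.9544 + 0.8113 = 1.7657 bits
Difference: H(A) + H(B) - H(A,B) = 1.7657 - 1.7657 = 0.0000 bits = I(A;B)

The difference is the mutual information; it is 0 here, so A and B are independent (the joint entropy equals the sum of the marginal entropies).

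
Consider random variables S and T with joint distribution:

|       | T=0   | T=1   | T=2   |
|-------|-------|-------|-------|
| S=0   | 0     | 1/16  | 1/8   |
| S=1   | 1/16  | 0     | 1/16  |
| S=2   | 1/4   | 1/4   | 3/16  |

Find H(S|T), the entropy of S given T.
Marginal P(T) (column sums):
  P(T=0) = 0 + 1/16 + 1/4 = 5/16
  P(T=1) = 1/16 + 0 + 1/4 = 5/16
  P(T=2) = 1/8 + 1/16 + 3/16 = 3/8

H(S|T) = -Σ P(S,T)·log₂ P(S|T), where P(S|T) = P(S,T) / P(T)
  (cells with P(S,T) = 0 contribute 0)
  (S=0,T=1): P(S|T) = (1/16)/(5/16) = 1/5;  -(1/16)·log₂(1/5) = 0.1451
  (S=0,T=2): P(S|T) = (1/8)/(3/8) = 1/3;  -(1/8)·log₂(1/3) = 0.1981
  (S=1,T=0): P(S|T) = (1/16)/(5/16) = 1/5;  -(1/16)·log₂(1/5) = 0.1451
  (S=1,T=2): P(S|T) = (1/16)/(3/8) = 1/6;  -(1/16)·log₂(1/6) = 0.1616
  (S=2,T=0): P(S|T) = (1/4)/(5/16) = 4/5;  -(1/4)·log₂(4/5) = 0.0805
  (S=2,T=1): P(S|T) = (1/4)/(5/16) = 4/5;  -(1/4)·log₂(4/5) = 0.0805
  (S=2,T=2): P(S|T) = (3/16)/(3/8) = 1/2;  -(3/16)·log₂(1/2) = 0.1875
H(S|T) = 0.1451 + 0.1981 + 0.1451 + 0.1616 + 0.0805 + 0.0805 + 0.1875
  = 0.9984 bits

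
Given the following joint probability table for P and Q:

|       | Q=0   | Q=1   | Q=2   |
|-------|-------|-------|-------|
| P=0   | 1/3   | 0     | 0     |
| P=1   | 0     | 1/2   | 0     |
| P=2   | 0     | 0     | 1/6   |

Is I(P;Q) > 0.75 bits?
Marginal P(P) (row sums):
  P(P=0) = 1/3 + 0 + 0 = 1/3
  P(P=1) = 0 + 1/2 + 0 = 1/2
  P(P=2) = 0 + 0 + 1/6 = 1/6
Marginal P(Q) (column sums):
  P(Q=0) = 1/3 + 0 + 0 = 1/3
  P(Q=1) = 0 + 1/2 + 0 = 1/2
  P(Q=2) = 0 + 0 + 1/6 = 1/6

H(P) = -[(1/3)·log₂(1/3) + (1/2)·log₂(1/2) + (1/6)·log₂(1/6)]
  = 0.5283 + 0.5000 + 0.4308
  = 1.4591 bits
H(Q) = -[(1/3)·log₂(1/3) + (1/2)·log₂(1/2) + (1/6)·log₂(1/6)]
  = 0.5283 + 0.5000 + 0.4308
  = 1.4591 bits
H(P,Q) = -[(1/3)·log₂(1/3) + (1/2)·log₂(1/2) + (1/6)·log₂(1/6)]
  = 0.5283 + 0.5000 + 0.4308
  = 1.4591 bits

I(P;Q) = H(P) + H(Q) - H(P,Q)
  = 1.4591 + 1.4591 - 1.4591
  = 1.4591 bits

Yes. I(P;Q) = 1.4591 bits, which is > 0.75 bits.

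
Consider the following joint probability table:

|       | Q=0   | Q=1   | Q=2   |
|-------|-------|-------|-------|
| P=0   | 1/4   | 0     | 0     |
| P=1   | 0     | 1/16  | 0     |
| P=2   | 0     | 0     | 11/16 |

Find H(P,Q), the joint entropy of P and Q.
H(P,Q) = -Σ P(P,Q) log₂ P(P,Q), summed over the non-zero cells:
H(P,Q) = -[(1/4)·log₂(1/4) + (1/16)·log₂(1/16) + (11/16)·log₂(11/16)]
  = 0.5000 + 0.2500 + 0.3716
  = 1.1216 bits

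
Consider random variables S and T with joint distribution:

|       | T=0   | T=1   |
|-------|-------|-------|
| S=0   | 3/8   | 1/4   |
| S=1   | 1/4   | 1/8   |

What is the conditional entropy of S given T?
Marginal P(T) (column sums):
  P(T=0) = 3/8 + 1/4 = 5/8
  P(T=1) = 1/4 + 1/8 = 3/8

H(S|T) = -Σ P(S,T)·log₂ P(S|T), where P(S|T) = P(S,T) / P(T)
  (S=0,T=0): P(S|T) = (3/8)/(5/8) = 3/5;  -(3/8)·log₂(3/5) = 0.2764
  (S=0,T=1): P(S|T) = (1/4)/(3/8) = 2/3;  -(1/4)·log₂(2/3) = 0.1462
  (S=1,T=0): P(S|T) = (1/4)/(5/8) = 2/5;  -(1/4)·log₂(2/5) = 0.3305
  (S=1,T=1): P(S|T) = (1/8)/(3/8) = 1/3;  -(1/8)·log₂(1/3) = 0.1981
H(S|T) = 0.2764 + 0.1462 + 0.3305 + 0.1981
  = 0.9512 bits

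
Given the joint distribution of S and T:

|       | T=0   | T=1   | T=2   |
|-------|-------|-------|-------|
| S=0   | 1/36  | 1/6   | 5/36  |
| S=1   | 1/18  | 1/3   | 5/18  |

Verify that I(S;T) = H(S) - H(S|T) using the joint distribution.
Left side, from I(S;T) = H(S) + H(T) - H(S,T):
Marginal P(S) (row sums):
  P(S=0) = 1/36 + 1/6 + 5/36 = 1/3
  P(S=1) = 1/18 + 1/3 + 5/18 = 2/3
Marginal P(T) (column sums):
  P(T=0) = 1/36 + 1/18 = 1/12
  P(T=1) = 1/6 + 1/3 = 1/2
  P(T=2) = 5/36 + 5/18 = 5/12

H(S) = -[(1/3)·log₂(1/3) + (2/3)·log₂(2/3)]
  = 0.5283 + 0.3900
  = 0.9183 bits
H(T) = -[(1/12)·log₂(1/12) + (1/2)·log₂(1/2) + (5/12)·log₂(5/12)]
  = 0.2987 + 0.5000 + 0.5263
  = 1.3250 bits
H(S,T) = -[(1/36)·log₂(1/36) + (1/6)·log₂(1/6) + (5/36)·log₂(5/36) + (1/18)·log₂(1/18) + (1/3)·log₂(1/3) + (5/18)·log₂(5/18)]
  = 0.1436 + 0.4308 + 0.3956 + 0.2317 + 0.5283 + 0.5133
  = 2.2433 bits

I(S;T) = H(S) + H(T) - H(S,T)
  = 0.9183 + 1.3250 - 2.2433
  = 0.0000 bits

Right side, with H(S|T) computed directly from the conditional probabilities:
H(S|T) = -Σ P(S,T)·log₂ P(S|T), where P(S|T) = P(S,T) / P(T)
  (S=0,T=0): P(S|T) = (1/36)/(1/12) = 1/3;  -(1/36)·log₂(1/3) = 0.0440
  (S=0,T=1): P(S|T) = (1/6)/(1/2) = 1/3;  -(1/6)·log₂(1/3) = 0.2642
  (S=0,T=2): P(S|T) = (5/36)/(5/12) = 1/3;  -(5/36)·log₂(1/3) = 0.2201
  (S=1,T=0): P(S|T) = (1/18)/(1/12) = 2/3;  -(1/18)·log₂(2/3) = 0.0325
  (S=1,T=1): P(S|T) = (1/3)/(1/2) = 2/3;  -(1/3)·log₂(2/3) = 0.1950
  (S=1,T=2): P(S|T) = (5/18)/(5/12) = 2/3;  -(5/18)·log₂(2/3) = 0.1625
H(S|T) = 0.0440 + 0.2642 + 0.2201 + 0.0325 + 0.1950 + 0.1625
  = 0.9183 bits
H(S) - H(S|T) = 0.9183 - 0.9183 = 0.0000 bits

Both sides equal 0.0000 bits, so I(S;T) = H(S) - H(S|T) ✓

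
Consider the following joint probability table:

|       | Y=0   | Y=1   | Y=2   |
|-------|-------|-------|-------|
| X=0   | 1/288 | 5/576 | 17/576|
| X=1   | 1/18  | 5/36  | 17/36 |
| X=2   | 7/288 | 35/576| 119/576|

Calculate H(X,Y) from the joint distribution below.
H(X,Y) = -Σ P(X,Y) log₂ P(X,Y), summed over the non-zero cells:
H(X,Y) = -[(1/288)·log₂(1/288) + (5/576)·log₂(5/576) + (17/576)·log₂(17/576) + (1/18)·log₂(1/18) + (5/36)·log₂(5/36) + (17/36)·log₂(17/36) + (7/288)·log₂(7/288) + (35/576)·log₂(35/576) + (119/576)·log₂(119/576)]
  = 0.0284 + 0.0594 + 0.1500 + 0.2317 + 0.3956 + 0.5112 + 0.1303 + 0.2455 + 0.4700
  = 2.2221 bits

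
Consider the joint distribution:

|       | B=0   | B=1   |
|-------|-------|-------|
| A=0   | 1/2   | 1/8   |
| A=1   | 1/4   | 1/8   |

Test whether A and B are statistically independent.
Marginal P(A) (row sums):
  P(A=0) = 1/2 + 1/8 = 5/8
  P(A=1) = 1/4 + 1/8 = 3/8
Marginal P(B) (column sums):
  P(B=0) = 1/2 + 1/4 = 3/4
  P(B=1) = 1/8 + 1/8 = 1/4

A and B are independent iff P(A=i,B=j) = P(A=i)·P(B=j) for every cell.
  P(A=0)·P(B=0) = 5/8 × 3/4 = 15/32, but P(A=0,B=0) = 1/2 ✗

No, A and B are not independent. Quantitatively, I(A;B) > 0:

H(A) = -[(5/8)·log₂(5/8) + (3/8)·log₂(3/8)]
  = 0.4238 + 0.5306
  = 0.9544 bits
H(B) = -[(3/4)·log₂(3/4) + (1/4)·log₂(1/4)]
  = 0.3113 + 0.5000
  = 0.8113 bits
H(A,B) = -[(1/2)·log₂(1/2) + (1/8)·log₂(1/8) + (1/4)·log₂(1/4) + (1/8)·log₂(1/8)]
  = 0.5000 + 0.3750 + 0.5000 + 0.3750
  = 1.7500 bits
I(A;B) = H(A) + H(B) - H(A,B) = 0.9544 + 0.8113 - 1.7500 = 0.0157 bits > 0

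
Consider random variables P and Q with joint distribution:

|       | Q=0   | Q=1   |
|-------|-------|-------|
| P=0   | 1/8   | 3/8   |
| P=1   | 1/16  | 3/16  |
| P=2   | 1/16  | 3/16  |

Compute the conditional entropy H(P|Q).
Marginal P(Q) (column sums):
  P(Q=0) = 1/8 + 1/16 + 1/16 = 1/4
  P(Q=1) = 3/8 + 3/16 + 3/16 = 3/4

H(P|Q) = -Σ P(P,Q)·log₂ P(P|Q), where P(P|Q) = P(P,Q) / P(Q)
  (P=0,Q=0): P(P|Q) = (1/8)/(1/4) = 1/2;  -(1/8)·log₂(1/2) = 0.1250
  (P=0,Q=1): P(P|Q) = (3/8)/(3/4) = 1/2;  -(3/8)·log₂(1/2) = 0.3750
  (P=1,Q=0): P(P|Q) = (1/16)/(1/4) = 1/4;  -(1/16)·log₂(1/4) = 0.1250
  (P=1,Q=1): P(P|Q) = (3/16)/(3/4) = 1/4;  -(3/16)·log₂(1/4) = 0.3750
  (P=2,Q=0): P(P|Q) = (1/16)/(1/4) = 1/4;  -(1/16)·log₂(1/4) = 0.1250
  (P=2,Q=1): P(P|Q) = (3/16)/(3/4) = 1/4;  -(3/16)·log₂(1/4) = 0.3750
H(P|Q) = 0.1250 + 0.3750 + 0.1250 + 0.3750 + 0.1250 + 0.3750
  = 1.5000 bits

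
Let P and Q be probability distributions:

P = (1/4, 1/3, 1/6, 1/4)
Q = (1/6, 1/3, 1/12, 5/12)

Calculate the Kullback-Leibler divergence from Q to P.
D(P||Q) = Σ P(i) log₂(P(i)/Q(i))
  i=0: (1/4) × log₂((1/4)/(1/6)) = (1/4) × log₂(3/2) = 0.1462
  i=1: (1/3) × log₂((1/3)/(1/3)) = (1/3) × log₂(1) = 0.0000
  i=2: (1/6) × log₂((1/6)/(1/12)) = (1/6) × log₂(2) = 0.1667
  i=3: (1/4) × log₂((1/4)/(5/12)) = (1/4) × log₂(3/5) = -0.1842
D(P||Q) = 0.1462 + 0.0000 + 0.1667 - 0.1842
  = 0.1287 bits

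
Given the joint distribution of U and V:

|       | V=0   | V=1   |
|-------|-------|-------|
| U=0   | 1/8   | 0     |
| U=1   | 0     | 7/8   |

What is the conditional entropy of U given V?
Marginal P(V) (column sums):
  P(V=0) = 1/8 + 0 = 1/8
  P(V=1) = 0 + 7/8 = 7/8

H(U|V) = -Σ P(U,V)·log₂ P(U|V), where P(U|V) = P(U,V) / P(V)
  (cells with P(U,V) = 0 contribute 0)
  (U=0,V=0): P(U|V) = (1/8)/(1/8) = 1;  -(1/8)·log₂(1) = 0.0000
  (U=1,V=1): P(U|V) = (7/8)/(7/8) = 1;  -(7/8)·log₂(1) = 0.0000
H(U|V) = 0.0000 + 0.0000
  = 0.0000 bits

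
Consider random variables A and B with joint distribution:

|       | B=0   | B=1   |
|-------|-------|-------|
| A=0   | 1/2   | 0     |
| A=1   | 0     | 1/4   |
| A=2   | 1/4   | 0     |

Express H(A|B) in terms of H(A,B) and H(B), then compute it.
H(A|B) = H(A,B) - H(B)

Marginal P(B) (column sums):
  P(B=0) = 1/2 + 0 + 1/4 = 3/4
  P(B=1) = 0 + 1/4 + 0 = 1/4

H(A,B) = -[(1/2)·log₂(1/2) + (1/4)·log₂(1/4) + (1/4)·log₂(1/4)]
  = 0.5000 + 0.5000 + 0.5000
  = 1.5000 bits
H(B) = -[(3/4)·log₂(3/4) + (1/4)·log₂(1/4)]
  = 0.3113 + 0.5000
  = 0.8113 bits

H(A|B) = 1.5000 - 0.8113 = 0.6887 bits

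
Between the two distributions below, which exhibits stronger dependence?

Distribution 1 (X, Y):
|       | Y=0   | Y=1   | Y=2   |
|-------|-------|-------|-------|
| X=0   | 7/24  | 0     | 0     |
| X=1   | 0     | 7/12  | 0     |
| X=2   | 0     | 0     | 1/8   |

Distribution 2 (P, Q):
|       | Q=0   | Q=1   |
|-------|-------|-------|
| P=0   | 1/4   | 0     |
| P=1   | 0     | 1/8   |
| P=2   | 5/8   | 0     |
Distribution 1 (X, Y):
Marginal P(X) (row sums):
  P(X=0) = 7/24 + 0 + 0 = 7/24
  P(X=1) = 0 + 7/12 + 0 = 7/12
  P(X=2) = 0 + 0 + 1/8 = 1/8
Marginal P(Y) (column sums):
  P(Y=0) = 7/24 + 0 + 0 = 7/24
  P(Y=1) = 0 + 7/12 + 0 = 7/12
  P(Y=2) = 0 + 0 + 1/8 = 1/8

H(X) = -[(7/24)·log₂(7/24) + (7/12)·log₂(7/12) + (1/8)·log₂(1/8)]
  = 0.5185 + 0.4536 + 0.3750
  = 1.3471 bits
H(Y) = -[(7/24)·log₂(7/24) + (7/12)·log₂(7/12) + (1/8)·log₂(1/8)]
  = 0.5185 + 0.4536 + 0.3750
  = 1.3471 bits
H(X,Y) = -[(7/24)·log₂(7/24) + (7/12)·log₂(7/12) + (1/8)·log₂(1/8)]
  = 0.5185 + 0.4536 + 0.3750
  = 1.3471 bits

I(X;Y) = H(X) + H(Y) - H(X,Y)
  = 1.3471 + 1.3471 - 1.3471
  = 1.3471 bits

Distribution 2 (P, Q):
Marginal P(P) (row sums):
  P(P=0) = 1/4 + 0 = 1/4
  P(P=1) = 0 + 1/8 = 1/8
  P(P=2) = 5/8 + 0 = 5/8
Marginal P(Q) (column sums):
  P(Q=0) = 1/4 + 0 + 5/8 = 7/8
  P(Q=1) = 0 + 1/8 + 0 = 1/8

H(P) = -[(1/4)·log₂(1/4) + (1/8)·log₂(1/8) + (5/8)·log₂(5/8)]
  = 0.5000 + 0.3750 + 0.4238
  = 1.2988 bits
H(Q) = -[(7/8)·log₂(7/8) + (1/8)·log₂(1/8)]
  = 0.1686 + 0.3750
  = 0.5436 bits
H(P,Q) = -[(1/4)·log₂(1/4) + (1/8)·log₂(1/8) + (5/8)·log₂(5/8)]
  = 0.5000 + 0.3750 + 0.4238
  = 1.2988 bits

I(P;Q) = H(P) + H(Q) - H(P,Q)
  = 1.2988 + 0.5436 - 1.2988
  = 0.5436 bits

I(X;Y) = 1.3471 bits > I(P;Q) = 0.5436 bits, so (X, Y) has the higher mutual information (stronger dependence).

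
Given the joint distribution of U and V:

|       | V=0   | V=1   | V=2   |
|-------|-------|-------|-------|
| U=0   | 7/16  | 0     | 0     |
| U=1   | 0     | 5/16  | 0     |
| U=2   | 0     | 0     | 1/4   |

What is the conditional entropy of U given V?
Marginal P(V) (column sums):
  P(V=0) = 7/16 + 0 + 0 = 7/16
  P(V=1) = 0 + 5/16 + 0 = 5/16
  P(V=2) = 0 + 0 + 1/4 = 1/4

H(U|V) = -Σ P(U,V)·log₂ P(U|V), where P(U|V) = P(U,V) / P(V)
  (cells with P(U,V) = 0 contribute 0)
  (U=0,V=0): P(U|V) = (7/16)/(7/16) = 1;  -(7/16)·log₂(1) = 0.0000
  (U=1,V=1): P(U|V) = (5/16)/(5/16) = 1;  -(5/16)·log₂(1) = 0.0000
  (U=2,V=2): P(U|V) = (1/4)/(1/4) = 1;  -(1/4)·log₂(1) = 0.0000
H(U|V) = 0.0000 + 0.0000 + 0.0000
  = 0.0000 bits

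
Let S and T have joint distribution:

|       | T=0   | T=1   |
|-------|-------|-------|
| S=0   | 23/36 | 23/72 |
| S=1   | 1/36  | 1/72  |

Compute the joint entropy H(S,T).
H(S,T) = -Σ P(S,T) log₂ P(S,T), summed over the non-zero cells:
H(S,T) = -[(23/36)·log₂(23/36) + (23/72)·log₂(23/72) + (1/36)·log₂(1/36) + (1/72)·log₂(1/72)]
  = 0.4130 + 0.5259 + 0.1436 + 0.0857
  = 1.1682 bits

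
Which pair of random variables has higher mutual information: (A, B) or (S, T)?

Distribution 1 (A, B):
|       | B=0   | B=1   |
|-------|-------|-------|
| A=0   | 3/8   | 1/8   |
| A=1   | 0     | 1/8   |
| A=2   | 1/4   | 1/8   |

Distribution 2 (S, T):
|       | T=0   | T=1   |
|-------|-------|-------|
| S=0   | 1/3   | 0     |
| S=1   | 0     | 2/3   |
Distribution 1 (A, B):
Marginal P(A) (row sums):
  P(A=0) = 3/8 + 1/8 = 1/2
  P(A=1) = 0 + 1/8 = 1/8
  P(A=2) = 1/4 + 1/8 = 3/8
Marginal P(B) (column sums):
  P(B=0) = 3/8 + 0 + 1/4 = 5/8
  P(B=1) = 1/8 + 1/8 + 1/8 = 3/8

H(A) = -[(1/2)·log₂(1/2) + (1/8)·log₂(1/8) + (3/8)·log₂(3/8)]
  = 0.5000 + 0.3750 + 0.5306
  = 1.4056 bits
H(B) = -[(5/8)·log₂(5/8) + (3/8)·log₂(3/8)]
  = 0.4238 + 0.5306
  = 0.9544 bits
H(A,B) = -[(3/8)·log₂(3/8) + (1/8)·log₂(1/8) + (1/8)·log₂(1/8) + (1/4)·log₂(1/4) + (1/8)·log₂(1/8)]
  = 0.5306 + 0.3750 + 0.3750 + 0.5000 + 0.3750
  = 2.1556 bits

I(A;B) = H(A) + H(B) - H(A,B)
  = 1.4056 + 0.9544 - 2.1556
  = 0.2044 bits

Distribution 2 (S, T):
Marginal P(S) (row sums):
  P(S=0) = 1/3 + 0 = 1/3
  P(S=1) = 0 + 2/3 = 2/3
Marginal P(T) (column sums):
  P(T=0) = 1/3 + 0 = 1/3
  P(T=1) = 0 + 2/3 = 2/3

H(S) = -[(1/3)·log₂(1/3) + (2/3)·log₂(2/3)]
  = 0.5283 + 0.3900
  = 0.9183 bits
H(T) = -[(1/3)·log₂(1/3) + (2/3)·log₂(2/3)]
  = 0.5283 + 0.3900
  = 0.9183 bits
H(S,T) = -[(1/3)·log₂(1/3) + (2/3)·log₂(2/3)]
  = 0.5283 + 0.3900
  = 0.9183 bits

I(S;T) = H(S) + H(T) - H(S,T)
  = 0.9183 + 0.9183 - 0.9183
  = 0.9183 bits

I(S;T) = 0.9183 bits > I(A;B) = 0.2044 bits, so (S, T) has the higher mutual information (stronger dependence).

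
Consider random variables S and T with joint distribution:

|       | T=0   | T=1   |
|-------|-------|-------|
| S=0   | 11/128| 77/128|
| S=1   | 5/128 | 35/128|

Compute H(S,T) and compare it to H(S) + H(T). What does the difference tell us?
Marginal P(S) (row sums):
  P(S=0) = 11/128 + 77/128 = 11/16
  P(S=1) = 5/128 + 35/128 = 5/16
Marginal P(T) (column sums):
  P(T=0) = 11/128 + 5/128 = 1/8
  P(T=1) = 77/128 + 35/128 = 7/8

H(S,T) = -[(11/128)·log₂(11/128) + (77/128)·log₂(77/128) + (5/128)·log₂(5/128) + (35/128)·log₂(35/128)]
  = 0.3043 + 0.4411 + 0.1827 + 0.5115
  = 1.4396 bits
H(S) = -[(11/16)·log₂(11/16) + (5/16)·log₂(5/16)]
  = 0.3716 + 0.5244
  = 0.8960 bits
H(T) = -[(1/8)·log₂(1/8) + (7/8)·log₂(7/8)]
  = 0.3750 + 0.1686
  = 0.5436 bits

H(S) + H(T) = 0.8960 + 0.5436 = 1.4396 bits
Difference: H(S) + H(T) - H(S,T) = 1.4396 - 1.4396 = 0.0000 bits = I(S;T)

The difference is the mutual information; it is 0 here, so S and T are independent (the joint entropy equals the sum of the marginal entropies).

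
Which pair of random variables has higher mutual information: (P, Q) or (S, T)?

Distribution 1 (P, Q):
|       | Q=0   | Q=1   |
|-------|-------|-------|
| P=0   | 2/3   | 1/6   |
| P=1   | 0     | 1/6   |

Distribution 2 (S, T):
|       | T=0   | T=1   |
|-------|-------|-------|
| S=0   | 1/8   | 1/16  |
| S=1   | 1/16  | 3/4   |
Distribution 1 (P, Q):
Marginal P(P) (row sums):
  P(P=0) = 2/3 + 1/6 = 5/6
  P(P=1) = 0 + 1/6 = 1/6
Marginal P(Q) (column sums):
  P(Q=0) = 2/3 + 0 = 2/3
  P(Q=1) = 1/6 + 1/6 = 1/3

H(P) = -[(5/6)·log₂(5/6) + (1/6)·log₂(1/6)]
  = 0.2192 + 0.4308
  = 0.6500 bits
H(Q) = -[(2/3)·log₂(2/3) + (1/3)·log₂(1/3)]
  = 0.3900 + 0.5283
  = 0.9183 bits
H(P,Q) = -[(2/3)·log₂(2/3) + (1/6)·log₂(1/6) + (1/6)·log₂(1/6)]
  = 0.3900 + 0.4308 + 0.4308
  = 1.2516 bits

I(P;Q) = H(P) + H(Q) - H(P,Q)
  = 0.6500 + 0.9183 - 1.2516
  = 0.3167 bits

Distribution 2 (S, T):
Marginal P(S) (row sums):
  P(S=0) = 1/8 + 1/16 = 3/16
  P(S=1) = 1/16 + 3/4 = 13/16
Marginal P(T) (column sums):
  P(T=0) = 1/8 + 1/16 = 3/16
  P(T=1) = 1/16 + 3/4 = 13/16

H(S) = -[(3/16)·log₂(3/16) + (13/16)·log₂(13/16)]
  = 0.4528 + 0.2434
  = 0.6962 bits
H(T) = -[(3/16)·log₂(3/16) + (13/16)·log₂(13/16)]
  = 0.4528 + 0.2434
  = 0.6962 bits
H(S,T) = -[(1/8)·log₂(1/8) + (1/16)·log₂(1/16) + (1/16)·log₂(1/16) + (3/4)·log₂(3/4)]
  = 0.3750 + 0.2500 + 0.2500 + 0.3113
  = 1.1863 bits

I(S;T) = H(S) + H(T) - H(S,T)
  = 0.6962 + 0.6962 - 1.1863
  = 0.2061 bits

I(P;Q) = 0.3167 bits > I(S;T) = 0.2061 bits, so (P, Q) has the higher mutual information (stronger dependence).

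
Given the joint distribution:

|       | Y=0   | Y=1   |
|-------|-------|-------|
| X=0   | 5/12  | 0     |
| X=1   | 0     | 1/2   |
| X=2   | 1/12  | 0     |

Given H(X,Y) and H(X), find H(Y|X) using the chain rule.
From the chain rule: H(X,Y) = H(X) + H(Y|X)
Therefore: H(Y|X) = H(X,Y) - H(X)

H(X,Y) = -[(5/12)·log₂(5/12) + (1/2)·log₂(1/2) + (1/12)·log₂(1/12)]
  = 0.5263 + 0.5000 + 0.2987
  = 1.3250 bits
Marginal P(X) (row sums):
  P(X=0) = 5/12 + 0 = 5/12
  P(X=1) = 0 + 1/2 = 1/2
  P(X=2) = 1/12 + 0 = 1/12
H(X) = -[(5/12)·log₂(5/12) + (1/2)·log₂(1/2) + (1/12)·log₂(1/12)]
  = 0.5263 + 0.5000 + 0.2987
  = 1.3250 bits

H(Y|X) = 1.3250 - 1.3250 = 0.0000 bits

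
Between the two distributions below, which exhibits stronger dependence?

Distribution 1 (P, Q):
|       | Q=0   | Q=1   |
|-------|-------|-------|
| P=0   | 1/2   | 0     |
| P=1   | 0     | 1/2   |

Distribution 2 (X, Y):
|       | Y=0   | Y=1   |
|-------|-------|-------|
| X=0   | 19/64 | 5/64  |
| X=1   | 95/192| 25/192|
Distribution 1 (P, Q):
Marginal P(P) (row sums):
  P(P=0) = 1/2 + 0 = 1/2
  P(P=1) = 0 + 1/2 = 1/2
Marginal P(Q) (column sums):
  P(Q=0) = 1/2 + 0 = 1/2
  P(Q=1) = 0 + 1/2 = 1/2

H(P) = -[(1/2)·log₂(1/2) + (1/2)·log₂(1/2)]
  = 0.5000 + 0.5000
  = 1.0000 bits
H(Q) = -[(1/2)·log₂(1/2) + (1/2)·log₂(1/2)]
  = 0.5000 + 0.5000
  = 1.0000 bits
H(P,Q) = -[(1/2)·log₂(1/2) + (1/2)·log₂(1/2)]
  = 0.5000 + 0.5000
  = 1.0000 bits

I(P;Q) = H(P) + H(Q) - H(P,Q)
  = 1.0000 + 1.0000 - 1.0000
  = 1.0000 bits

Distribution 2 (X, Y):
Marginal P(X) (row sums):
  P(X=0) = 19/64 + 5/64 = 3/8
  P(X=1) = 95/192 + 25/192 = 5/8
Marginal P(Y) (column sums):
  P(Y=0) = 19/64 + 95/192 = 19/24
  P(Y=1) = 5/64 + 25/192 = 5/24

H(X) = -[(3/8)·log₂(3/8) + (5/8)·log₂(5/8)]
  = 0.5306 + 0.4238
  = 0.9544 bits
H(Y) = -[(19/24)·log₂(19/24) + (5/24)·log₂(5/24)]
  = 0.2668 + 0.4715
  = 0.7383 bits
H(X,Y) = -[(19/64)·log₂(19/64) + (5/64)·log₂(5/64) + (95/192)·log₂(95/192) + (25/192)·log₂(25/192)]
  = 0.5201 + 0.2873 + 0.5023 + 0.3830
  = 1.6927 bits

I(X;Y) = H(X) + H(Y) - H(X,Y)
  = 0.9544 + 0.7383 - 1.6927
  = 0.0000 bits

I(P;Q) = 1.0000 bits > I(X;Y) = 0.0000 bits, so (P, Q) has the higher mutual information (stronger dependence).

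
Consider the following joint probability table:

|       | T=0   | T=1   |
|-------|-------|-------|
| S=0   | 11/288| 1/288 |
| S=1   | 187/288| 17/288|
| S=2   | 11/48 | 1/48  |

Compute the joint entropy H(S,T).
H(S,T) = -Σ P(S,T) log₂ P(S,T), summed over the non-zero cells:
H(S,T) = -[(11/288)·log₂(11/288) + (1/288)·log₂(1/288) + (187/288)·log₂(187/288) + (17/288)·log₂(17/288) + (11/48)·log₂(11/48) + (1/48)·log₂(1/48)]
  = 0.1799 + 0.0284 + 0.4045 + 0.2410 + 0.4871 + 0.1164
  = 1.4573 bits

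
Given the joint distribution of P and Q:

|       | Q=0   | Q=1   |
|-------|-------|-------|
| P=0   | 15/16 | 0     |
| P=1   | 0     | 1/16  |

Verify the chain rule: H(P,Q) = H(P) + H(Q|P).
Left side:
H(P,Q) = -[(15/16)·log₂(15/16) + (1/16)·log₂(1/16)]
  = 0.0873 + 0.2500
  = 0.3373 bits

Right side:
Marginal P(P) (row sums):
  P(P=0) = 15/16 + 0 = 15/16
  P(P=1) = 0 + 1/16 = 1/16
H(P) = -[(15/16)·log₂(15/16) + (1/16)·log₂(1/16)]
  = 0.0873 + 0.2500
  = 0.3373 bits
H(Q|P) = -Σ P(P,Q)·log₂ P(Q|P), where P(Q|P) = P(P,Q) / P(P)
  (cells with P(P,Q) = 0 contribute 0)
  (P=0,Q=0): P(Q|P) = (15/16)/(15/16) = 1;  -(15/16)·log₂(1) = 0.0000
  (P=1,Q=1): P(Q|P) = (1/16)/(1/16) = 1;  -(1/16)·log₂(1) = 0.0000
H(Q|P) = 0.0000 + 0.0000
  = 0.0000 bits
H(P) + H(Q|P) = 0.3373 + 0.0000 = 0.3373 bits

Both sides equal 0.3373 bits, so the chain rule holds ✓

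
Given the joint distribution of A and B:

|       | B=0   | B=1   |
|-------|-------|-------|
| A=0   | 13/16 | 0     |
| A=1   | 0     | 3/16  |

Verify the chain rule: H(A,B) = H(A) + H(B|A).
Left side:
H(A,B) = -[(13/16)·log₂(13/16) + (3/16)·log₂(3/16)]
  = 0.2434 + 0.4528
  = 0.6962 bits

Right side:
Marginal P(A) (row sums):
  P(A=0) = 13/16 + 0 = 13/16
  P(A=1) = 0 + 3/16 = 3/16
H(A) = -[(13/16)·log₂(13/16) + (3/16)·log₂(3/16)]
  = 0.2434 + 0.4528
  = 0.6962 bits
H(B|A) = -Σ P(A,B)·log₂ P(B|A), where P(B|A) = P(A,B) / P(A)
  (cells with P(A,B) = 0 contribute 0)
  (A=0,B=0): P(B|A) = (13/16)/(13/16) = 1;  -(13/16)·log₂(1) = 0.0000
  (A=1,B=1): P(B|A) = (3/16)/(3/16) = 1;  -(3/16)·log₂(1) = 0.0000
H(B|A) = 0.0000 + 0.0000
  = 0.0000 bits
H(A) + H(B|A) = 0.6962 + 0.0000 = 0.6962 bits

Both sides equal 0.6962 bits, so the chain rule holds ✓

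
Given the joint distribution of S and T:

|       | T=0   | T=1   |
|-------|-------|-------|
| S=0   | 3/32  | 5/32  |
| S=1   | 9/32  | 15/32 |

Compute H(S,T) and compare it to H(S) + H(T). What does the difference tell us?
Marginal P(S) (row sums):
  P(S=0) = 3/32 + 5/32 = 1/4
  P(S=1) = 9/32 + 15/32 = 3/4
Marginal P(T) (column sums):
  P(T=0) = 3/32 + 9/32 = 3/8
  P(T=1) = 5/32 + 15/32 = 5/8

H(S,T) = -[(3/32)·log₂(3/32) + (5/32)·log₂(5/32) + (9/32)·log₂(9/32) + (15/32)·log₂(15/32)]
  = 0.3202 + 0.4184 + 0.5147 + 0.5124
  = 1.7657 bits
H(S) = -[(1/4)·log₂(1/4) + (3/4)·log₂(3/4)]
  = 0.5000 + 0.3113
  = 0.8113 bits
H(T) = -[(3/8)·log₂(3/8) + (5/8)·log₂(5/8)]
  = 0.5306 + 0.4238
  = 0.9544 bits

H(S) + H(T) = 0.8113 + 0.9544 = 1.7657 bits
Difference: H(S) + H(T) - H(S,T) = 1.7657 - 1.7657 = 0.0000 bits = I(S;T)

The difference is the mutual information; it is 0 here, so S and T are independent (the joint entropy equals the sum of the marginal entropies).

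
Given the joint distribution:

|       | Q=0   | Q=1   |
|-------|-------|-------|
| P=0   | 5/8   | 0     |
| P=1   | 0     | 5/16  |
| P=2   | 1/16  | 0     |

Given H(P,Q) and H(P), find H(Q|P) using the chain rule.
From the chain rule: H(P,Q) = H(P) + H(Q|P)
Therefore: H(Q|P) = H(P,Q) - H(P)

H(P,Q) = -[(5/8)·log₂(5/8) + (5/16)·log₂(5/16) + (1/16)·log₂(1/16)]
  = 0.4238 + 0.5244 + 0.2500
  = 1.1982 bits
Marginal P(P) (row sums):
  P(P=0) = 5/8 + 0 = 5/8
  P(P=1) = 0 + 5/16 = 5/16
  P(P=2) = 1/16 + 0 = 1/16
H(P) = -[(5/8)·log₂(5/8) + (5/16)·log₂(5/16) + (1/16)·log₂(1/16)]
  = 0.4238 + 0.5244 + 0.2500
  = 1.1982 bits

H(Q|P) = 1.1982 - 1.1982 = 0.0000 bits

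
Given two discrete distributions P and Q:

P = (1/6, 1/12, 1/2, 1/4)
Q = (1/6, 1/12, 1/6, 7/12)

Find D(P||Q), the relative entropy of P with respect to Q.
D(P||Q) = Σ P(i) log₂(P(i)/Q(i))
  i=0: (1/6) × log₂((1/6)/(1/6)) = (1/6) × log₂(1) = 0.0000
  i=1: (1/12) × log₂((1/12)/(1/12)) = (1/12) × log₂(1) = 0.0000
  i=2: (1/2) × log₂((1/2)/(1/6)) = (1/2) × log₂(3) = 0.7925
  i=3: (1/4) × log₂((1/4)/(7/12)) = (1/4) × log₂(3/7) = -0.3056
D(P||Q) = 0.0000 + 0.0000 + 0.7925 - 0.3056
  = 0.4869 bits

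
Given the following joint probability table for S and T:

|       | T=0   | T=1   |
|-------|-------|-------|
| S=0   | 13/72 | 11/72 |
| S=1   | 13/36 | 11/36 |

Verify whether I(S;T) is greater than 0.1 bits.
Marginal P(S) (row sums):
  P(S=0) = 13/72 + 11/72 = 1/3
  P(S=1) = 13/36 + 11/36 = 2/3
Marginal P(T) (column sums):
  P(T=0) = 13/72 + 13/36 = 13/24
  P(T=1) = 11/72 + 11/36 = 11/24

H(S) = -[(1/3)·log₂(1/3) + (2/3)·log₂(2/3)]
  = 0.5283 + 0.3900
  = 0.9183 bits
H(T) = -[(13/24)·log₂(13/24) + (11/24)·log₂(11/24)]
  = 0.4791 + 0.5159
  = 0.9950 bits
H(S,T) = -[(13/72)·log₂(13/72) + (11/72)·log₂(11/72) + (13/36)·log₂(13/36) + (11/36)·log₂(11/36)]
  = 0.4459 + 0.4141 + 0.5306 + 0.5227
  = 1.9133 bits

I(S;T) = H(S) + H(T) - H(S,T)
  = 0.9183 + 0.9950 - 1.9133
  = 0.0000 bits

No. I(S;T) = 0.0000 bits, which is ≤ 0.1 bits.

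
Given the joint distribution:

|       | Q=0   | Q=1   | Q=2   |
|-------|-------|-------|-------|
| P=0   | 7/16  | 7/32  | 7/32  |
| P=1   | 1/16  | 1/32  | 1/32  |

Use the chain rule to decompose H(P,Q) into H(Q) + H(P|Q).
By the chain rule: H(P,Q) = H(Q) + H(P|Q)

Marginal P(Q) (column sums):
  P(Q=0) = 7/16 + 1/16 = 1/2
  P(Q=1) = 7/32 + 1/32 = 1/4
  P(Q=2) = 7/32 + 1/32 = 1/4
H(Q) = -[(1/2)·log₂(1/2) + (1/4)·log₂(1/4) + (1/4)·log₂(1/4)]
  = 0.5000 + 0.5000 + 0.5000
  = 1.5000 bits
H(P|Q) = -Σ P(P,Q)·log₂ P(P|Q), where P(P|Q) = P(P,Q) / P(Q)
  (P=0,Q=0): P(P|Q) = (7/16)/(1/2) = 7/8;  -(7/16)·log₂(7/8) = 0.0843
  (P=0,Q=1): P(P|Q) = (7/32)/(1/4) = 7/8;  -(7/32)·log₂(7/8) = 0.0421
  (P=0,Q=2): P(P|Q) = (7/32)/(1/4) = 7/8;  -(7/32)·log₂(7/8) = 0.0421
  (P=1,Q=0): P(P|Q) = (1/16)/(1/2) = 1/8;  -(1/16)·log₂(1/8) = 0.1875
  (P=1,Q=1): P(P|Q) = (1/32)/(1/4) = 1/8;  -(1/32)·log₂(1/8) = 0.0938
  (P=1,Q=2): P(P|Q) = (1/32)/(1/4) = 1/8;  -(1/32)·log₂(1/8) = 0.0938
H(P|Q) = 0.0843 + 0.0421 + 0.0421 + 0.1875 + 0.0938 + 0.0938
  = 0.5436 bits

H(P,Q) = H(Q) + H(P|Q) = 1.5000 + 0.5436 = 2.0436 bits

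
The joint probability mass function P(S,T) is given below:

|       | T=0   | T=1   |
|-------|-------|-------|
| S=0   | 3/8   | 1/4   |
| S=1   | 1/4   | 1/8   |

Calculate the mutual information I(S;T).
Marginal P(S) (row sums):
  P(S=0) = 3/8 + 1/4 = 5/8
  P(S=1) = 1/4 + 1/8 = 3/8
Marginal P(T) (column sums):
  P(T=0) = 3/8 + 1/4 = 5/8
  P(T=1) = 1/4 + 1/8 = 3/8

H(S) = -[(5/8)·log₂(5/8) + (3/8)·log₂(3/8)]
  = 0.4238 + 0.5306
  = 0.9544 bits
H(T) = -[(5/8)·log₂(5/8) + (3/8)·log₂(3/8)]
  = 0.4238 + 0.5306
  = 0.9544 bits
H(S,T) = -[(3/8)·log₂(3/8) + (1/4)·log₂(1/4) + (1/4)·log₂(1/4) + (1/8)·log₂(1/8)]
  = 0.5306 + 0.5000 + 0.5000 + 0.3750
  = 1.9056 bits

I(S;T) = H(S) + H(T) - H(S,T)
  = 0.9544 + 0.9544 - 1.9056
  = 0.0032 bits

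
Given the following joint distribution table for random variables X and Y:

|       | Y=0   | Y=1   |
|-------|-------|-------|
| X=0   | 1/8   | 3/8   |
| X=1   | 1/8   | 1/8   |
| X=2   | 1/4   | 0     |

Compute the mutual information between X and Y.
Marginal P(X) (row sums):
  P(X=0) = 1/8 + 3/8 = 1/2
  P(X=1) = 1/8 + 1/8 = 1/4
  P(X=2) = 1/4 + 0 = 1/4
Marginal P(Y) (column sums):
  P(Y=0) = 1/8 + 1/8 + 1/4 = 1/2
  P(Y=1) = 3/8 + 1/8 + 0 = 1/2

H(X) = -[(1/2)·log₂(1/2) + (1/4)·log₂(1/4) + (1/4)·log₂(1/4)]
  = 0.5000 + 0.5000 + 0.5000
  = 1.5000 bits
H(Y) = -[(1/2)·log₂(1/2) + (1/2)·log₂(1/2)]
  = 0.5000 + 0.5000
  = 1.0000 bits
H(X,Y) = -[(1/8)·log₂(1/8) + (3/8)·log₂(3/8) + (1/8)·log₂(1/8) + (1/8)·log₂(1/8) + (1/4)·log₂(1/4)]
  = 0.3750 + 0.5306 + 0.3750 + 0.3750 + 0.5000
  = 2.1556 bits

I(X;Y) = H(X) + H(Y) - H(X,Y)
  = 1.5000 + 1.0000 - 2.1556
  = 0.3444 bits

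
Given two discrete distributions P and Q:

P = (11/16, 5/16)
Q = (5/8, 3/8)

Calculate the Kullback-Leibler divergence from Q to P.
D(P||Q) = Σ P(i) log₂(P(i)/Q(i))
  i=0: (11/16) × log₂((11/16)/(5/8)) = (11/16) × log₂(11/10) = 0.0945
  i=1: (5/16) × log₂((5/16)/(3/8)) = (5/16) × log₂(5/6) = -0.0822
D(P||Q) = 0.0945 - 0.0822
  = 0.0123 bits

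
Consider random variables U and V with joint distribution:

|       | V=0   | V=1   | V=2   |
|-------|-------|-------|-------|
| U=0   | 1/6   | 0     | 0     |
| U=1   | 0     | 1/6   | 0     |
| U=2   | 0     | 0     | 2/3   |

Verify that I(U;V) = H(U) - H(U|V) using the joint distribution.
Left side, from I(U;V) = H(U) + H(V) - H(U,V):
Marginal P(U) (row sums):
  P(U=0) = 1/6 + 0 + 0 = 1/6
  P(U=1) = 0 + 1/6 + 0 = 1/6
  P(U=2) = 0 + 0 + 2/3 = 2/3
Marginal P(V) (column sums):
  P(V=0) = 1/6 + 0 + 0 = 1/6
  P(V=1) = 0 + 1/6 + 0 = 1/6
  P(V=2) = 0 + 0 + 2/3 = 2/3

H(U) = -[(1/6)·log₂(1/6) + (1/6)·log₂(1/6) + (2/3)·log₂(2/3)]
  = 0.4308 + 0.4308 + 0.3900
  = 1.2516 bits
H(V) = -[(1/6)·log₂(1/6) + (1/6)·log₂(1/6) + (2/3)·log₂(2/3)]
  = 0.4308 + 0.4308 + 0.3900
  = 1.2516 bits
H(U,V) = -[(1/6)·log₂(1/6) + (1/6)·log₂(1/6) + (2/3)·log₂(2/3)]
  = 0.4308 + 0.4308 + 0.3900
  = 1.2516 bits

I(U;V) = H(U) + H(V) - H(U,V)
  = 1.2516 + 1.2516 - 1.2516
  = 1.2516 bits

Right side, with H(U|V) computed directly from the conditional probabilities:
H(U|V) = -Σ P(U,V)·log₂ P(U|V), where P(U|V) = P(U,V) / P(V)
  (cells with P(U,V) = 0 contribute 0)
  (U=0,V=0): P(U|V) = (1/6)/(1/6) = 1;  -(1/6)·log₂(1) = 0.0000
  (U=1,V=1): P(U|V) = (1/6)/(1/6) = 1;  -(1/6)·log₂(1) = 0.0000
  (U=2,V=2): P(U|V) = (2/3)/(2/3) = 1;  -(2/3)·log₂(1) = 0.0000
H(U|V) = 0.0000 + 0.0000 + 0.0000
  = 0.0000 bits
H(U) - H(U|V) = 1.2516 - 0.0000 = 1.2516 bits

Both sides equal 1.2516 bits, so I(U;V) = H(U) - H(U|V) ✓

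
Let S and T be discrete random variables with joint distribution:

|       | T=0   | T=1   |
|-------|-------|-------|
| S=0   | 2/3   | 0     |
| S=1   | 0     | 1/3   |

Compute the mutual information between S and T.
Marginal P(S) (row sums):
  P(S=0) = 2/3 + 0 = 2/3
  P(S=1) = 0 + 1/3 = 1/3
Marginal P(T) (column sums):
  P(T=0) = 2/3 + 0 = 2/3
  P(T=1) = 0 + 1/3 = 1/3

H(S) = -[(2/3)·log₂(2/3) + (1/3)·log₂(1/3)]
  = 0.3900 + 0.5283
  = 0.9183 bits
H(T) = -[(2/3)·log₂(2/3) + (1/3)·log₂(1/3)]
  = 0.3900 + 0.5283
  = 0.9183 bits
H(S,T) = -[(2/3)·log₂(2/3) + (1/3)·log₂(1/3)]
  = 0.3900 + 0.5283
  = 0.9183 bits

I(S;T) = H(S) + H(T) - H(S,T)
  = 0.9183 + 0.9183 - 0.9183
  = 0.9183 bits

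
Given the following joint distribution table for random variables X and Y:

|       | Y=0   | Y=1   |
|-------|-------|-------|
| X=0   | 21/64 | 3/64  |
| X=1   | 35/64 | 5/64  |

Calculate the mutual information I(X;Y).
Marginal P(X) (row sums):
  P(X=0) = 21/64 + 3/64 = 3/8
  P(X=1) = 35/64 + 5/64 = 5/8
Marginal P(Y) (column sums):
  P(Y=0) = 21/64 + 35/64 = 7/8
  P(Y=1) = 3/64 + 5/64 = 1/8

H(X) = -[(3/8)·log₂(3/8) + (5/8)·log₂(5/8)]
  = 0.5306 + 0.4238
  = 0.9544 bits
H(Y) = -[(7/8)·log₂(7/8) + (1/8)·log₂(1/8)]
  = 0.1686 + 0.3750
  = 0.5436 bits
H(X,Y) = -[(21/64)·log₂(21/64) + (3/64)·log₂(3/64) + (35/64)·log₂(35/64) + (5/64)·log₂(5/64)]
  = 0.5275 + 0.2070 + 0.4762 + 0.2873
  = 1.4980 bits

I(X;Y) = H(X) + H(Y) - H(X,Y)
  = 0.9544 + 0.5436 - 1.4980
  = 0.0000 bits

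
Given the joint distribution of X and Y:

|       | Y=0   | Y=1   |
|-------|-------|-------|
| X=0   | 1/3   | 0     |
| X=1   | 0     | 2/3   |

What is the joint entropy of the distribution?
H(X,Y) = -Σ P(X,Y) log₂ P(X,Y), summed over the non-zero cells:
H(X,Y) = -[(1/3)·log₂(1/3) + (2/3)·log₂(2/3)]
  = 0.5283 + 0.3900
  = 0.9183 bits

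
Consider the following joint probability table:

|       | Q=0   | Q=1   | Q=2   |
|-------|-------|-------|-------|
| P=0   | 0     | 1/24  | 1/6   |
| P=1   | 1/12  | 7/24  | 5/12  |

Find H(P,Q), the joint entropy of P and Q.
H(P,Q) = -Σ P(P,Q) log₂ P(P,Q), summed over the non-zero cells:
H(P,Q) = -[(1/24)·log₂(1/24) + (1/6)·log₂(1/6) + (1/12)·log₂(1/12) + (7/24)·log₂(7/24) + (5/12)·log₂(5/12)]
  = 0.1910 + 0.4308 + 0.2987 + 0.5185 + 0.5263
  = 1.9653 bits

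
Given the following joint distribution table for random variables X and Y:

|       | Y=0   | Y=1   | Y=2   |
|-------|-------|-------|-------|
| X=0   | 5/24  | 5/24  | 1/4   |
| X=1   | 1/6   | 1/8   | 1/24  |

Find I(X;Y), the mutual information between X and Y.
Marginal P(X) (row sums):
  P(X=0) = 5/24 + 5/24 + 1/4 = 2/3
  P(X=1) = 1/6 + 1/8 + 1/24 = 1/3
Marginal P(Y) (column sums):
  P(Y=0) = 5/24 + 1/6 = 3/8
  P(Y=1) = 5/24 + 1/8 = 1/3
  P(Y=2) = 1/4 + 1/24 = 7/24

H(X) = -[(2/3)·log₂(2/3) + (1/3)·log₂(1/3)]
  = 0.3900 + 0.5283
  = 0.9183 bits
H(Y) = -[(3/8)·log₂(3/8) + (1/3)·log₂(1/3) + (7/24)·log₂(7/24)]
  = 0.5306 + 0.5283 + 0.5185
  = 1.5774 bits
H(X,Y) = -[(5/24)·log₂(5/24) + (5/24)·log₂(5/24) + (1/4)·log₂(1/4) + (1/6)·log₂(1/6) + (1/8)·log₂(1/8) + (1/24)·log₂(1/24)]
  = 0.4715 + 0.4715 + 0.5000 + 0.4308 + 0.3750 + 0.1910
  = 2.4398 bits

I(X;Y) = H(X) + H(Y) - H(X,Y)
  = 0.9183 + 1.5774 - 2.4398
  = 0.0559 bits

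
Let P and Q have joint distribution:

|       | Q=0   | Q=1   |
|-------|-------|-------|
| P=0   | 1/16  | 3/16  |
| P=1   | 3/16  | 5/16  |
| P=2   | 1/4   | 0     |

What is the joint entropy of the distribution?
H(P,Q) = -Σ P(P,Q) log₂ P(P,Q), summed over the non-zero cells:
H(P,Q) = -[(1/16)·log₂(1/16) + (3/16)·log₂(3/16) + (3/16)·log₂(3/16) + (5/16)·log₂(5/16) + (1/4)·log₂(1/4)]
  = 0.2500 + 0.4528 + 0.4528 + 0.5244 + 0.5000
  = 2.1800 bits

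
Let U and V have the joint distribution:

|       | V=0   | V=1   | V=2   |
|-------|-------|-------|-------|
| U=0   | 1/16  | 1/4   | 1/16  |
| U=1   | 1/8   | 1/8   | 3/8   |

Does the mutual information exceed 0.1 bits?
Marginal P(U) (row sums):
  P(U=0) = 1/16 + 1/4 + 1/16 = 3/8
  P(U=1) = 1/8 + 1/8 + 3/8 = 5/8
Marginal P(V) (column sums):
  P(V=0) = 1/16 + 1/8 = 3/16
  P(V=1) = 1/4 + 1/8 = 3/8
  P(V=2) = 1/16 + 3/8 = 7/16

H(U) = -[(3/8)·log₂(3/8) + (5/8)·log₂(5/8)]
  = 0.5306 + 0.4238
  = 0.9544 bits
H(V) = -[(3/16)·log₂(3/16) + (3/8)·log₂(3/8) + (7/16)·log₂(7/16)]
  = 0.4528 + 0.5306 + 0.5218
  = 1.5052 bits
H(U,V) = -[(1/16)·log₂(1/16) + (1/4)·log₂(1/4) + (1/16)·log₂(1/16) + (1/8)·log₂(1/8) + (1/8)·log₂(1/8) + (3/8)·log₂(3/8)]
  = 0.2500 + 0.5000 + 0.2500 + 0.3750 + 0.3750 + 0.5306
  = 2.2806 bits

I(U;V) = H(U) + H(V) - H(U,V)
  = 0.9544 + 1.5052 - 2.2806
  = 0.1790 bits

Yes. I(U;V) = 0.1790 bits, which is > 0.1 bits.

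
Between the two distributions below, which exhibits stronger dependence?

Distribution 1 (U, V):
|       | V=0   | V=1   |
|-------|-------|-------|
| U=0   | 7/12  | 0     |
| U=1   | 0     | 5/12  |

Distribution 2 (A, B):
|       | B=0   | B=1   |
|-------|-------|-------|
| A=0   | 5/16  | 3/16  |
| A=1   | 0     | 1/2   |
Distribution 1 (U, V):
Marginal P(U) (row sums):
  P(U=0) = 7/12 + 0 = 7/12
  P(U=1) = 0 + 5/12 = 5/12
Marginal P(V) (column sums):
  P(V=0) = 7/12 + 0 = 7/12
  P(V=1) = 0 + 5/12 = 5/12

H(U) = -[(7/12)·log₂(7/12) + (5/12)·log₂(5/12)]
  = 0.4536 + 0.5263
  = 0.9799 bits
H(V) = -[(7/12)·log₂(7/12) + (5/12)·log₂(5/12)]
  = 0.4536 + 0.5263
  = 0.9799 bits
H(U,V) = -[(7/12)·log₂(7/12) + (5/12)·log₂(5/12)]
  = 0.4536 + 0.5263
  = 0.9799 bits

I(U;V) = H(U) + H(V) - H(U,V)
  = 0.9799 + 0.9799 - 0.9799
  = 0.9799 bits

Distribution 2 (A, B):
Marginal P(A) (row sums):
  P(A=0) = 5/16 + 3/16 = 1/2
  P(A=1) = 0 + 1/2 = 1/2
Marginal P(B) (column sums):
  P(B=0) = 5/16 + 0 = 5/16
  P(B=1) = 3/16 + 1/2 = 11/16

H(A) = -[(1/2)·log₂(1/2) + (1/2)·log₂(1/2)]
  = 0.5000 + 0.5000
  = 1.0000 bits
H(B) = -[(5/16)·log₂(5/16) + (11/16)·log₂(11/16)]
  = 0.5244 + 0.3716
  = 0.8960 bits
H(A,B) = -[(5/16)·log₂(5/16) + (3/16)·log₂(3/16) + (1/2)·log₂(1/2)]
  = 0.5244 + 0.4528 + 0.5000
  = 1.4772 bits

I(A;B) = H(A) + H(B) - H(A,B)
  = 1.0000 + 0.8960 - 1.4772
  = 0.4188 bits

I(U;V) = 0.9799 bits > I(A;B) = 0.4188 bits, so (U, V) has the higher mutual information (stronger dependence).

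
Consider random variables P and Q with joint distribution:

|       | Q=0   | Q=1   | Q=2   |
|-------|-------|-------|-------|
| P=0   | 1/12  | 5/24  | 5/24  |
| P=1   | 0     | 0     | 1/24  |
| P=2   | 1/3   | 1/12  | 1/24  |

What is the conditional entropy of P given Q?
Marginal P(Q) (column sums):
  P(Q=0) = 1/12 + 0 + 1/3 = 5/12
  P(Q=1) = 5/24 + 0 + 1/12 = 7/24
  P(Q=2) = 5/24 + 1/24 + 1/24 = 7/24

H(P|Q) = -Σ P(P,Q)·log₂ P(P|Q), where P(P|Q) = P(P,Q) / P(Q)
  (cells with P(P,Q) = 0 contribute 0)
  (P=0,Q=0): P(P|Q) = (1/12)/(5/12) = 1/5;  -(1/12)·log₂(1/5) = 0.1935
  (P=0,Q=1): P(P|Q) = (5/24)/(7/24) = 5/7;  -(5/24)·log₂(5/7) = 0.1011
  (P=0,Q=2): P(P|Q) = (5/24)/(7/24) = 5/7;  -(5/24)·log₂(5/7) = 0.1011
  (P=1,Q=2): P(P|Q) = (1/24)/(7/24) = 1/7;  -(1/24)·log₂(1/7) = 0.1170
  (P=2,Q=0): P(P|Q) = (1/3)/(5/12) = 4/5;  -(1/3)·log₂(4/5) = 0.1073
  (P=2,Q=1): P(P|Q) = (1/12)/(7/24) = 2/7;  -(1/12)·log₂(2/7) = 0.1506
  (P=2,Q=2): P(P|Q) = (1/24)/(7/24) = 1/7;  -(1/24)·log₂(1/7) = 0.1170
H(P|Q) = 0.1935 + 0.1011 + 0.1011 + 0.1170 + 0.1073 + 0.1506 + 0.1170
  = 0.8876 bits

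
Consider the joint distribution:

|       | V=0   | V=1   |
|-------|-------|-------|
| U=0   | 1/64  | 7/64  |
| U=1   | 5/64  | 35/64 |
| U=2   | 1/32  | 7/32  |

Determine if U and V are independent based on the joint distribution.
Marginal P(U) (row sums):
  P(U=0) = 1/64 + 7/64 = 1/8
  P(U=1) = 5/64 + 35/64 = 5/8
  P(U=2) = 1/32 + 7/32 = 1/4
Marginal P(V) (column sums):
  P(V=0) = 1/64 + 5/64 + 1/32 = 1/8
  P(V=1) = 7/64 + 35/64 + 7/32 = 7/8

U and V are independent iff P(U=i,V=j) = P(U=i)·P(V=j) for every cell.
  P(U=0)·P(V=0) = 1/8 × 1/8 = 1/64 = P(U=0,V=0) ✓
  P(U=0)·P(V=1) = 1/8 × 7/8 = 7/64 = P(U=0,V=1) ✓
  P(U=1)·P(V=0) = 5/8 × 1/8 = 5/64 = P(U=1,V=0) ✓
  P(U=1)·P(V=1) = 5/8 × 7/8 = 35/64 = P(U=1,V=1) ✓
  P(U=2)·P(V=0) = 1/4 × 1/8 = 1/32 = P(U=2,V=0) ✓
  P(U=2)·P(V=1) = 1/4 × 7/8 = 7/32 = P(U=2,V=1) ✓

Yes, U and V are independent: every cell factors, so I(U;V) = 0 bits.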